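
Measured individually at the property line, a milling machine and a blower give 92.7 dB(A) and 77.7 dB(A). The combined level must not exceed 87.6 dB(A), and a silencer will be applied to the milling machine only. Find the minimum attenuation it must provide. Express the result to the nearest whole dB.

6 dB

Everything except the milling machine sums to 10^(77.7/10) = 5.888e+07 in linear terms, 77.70 dB(A).
The limit corresponds to 10^(87.6/10) = 5.754e+08; subtracting the fixed part leaves 5.166e+08 for the milling machine, i.e. 87.13 dB(A).
So the milling machine must be reduced from 92.7 to 87.13 dB(A): IL = 5.57 dB.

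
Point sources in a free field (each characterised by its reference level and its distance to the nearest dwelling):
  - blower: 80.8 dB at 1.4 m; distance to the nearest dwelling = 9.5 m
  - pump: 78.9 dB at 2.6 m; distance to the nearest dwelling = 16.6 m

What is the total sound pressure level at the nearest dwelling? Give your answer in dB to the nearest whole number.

Apply inverse-square spreading to bring every level to the receiver, then sum 10^(L/10).
blower: 80.8 − 20·log₁₀(9.5/1.4) = 80.8 − 16.63 = 64.17 dB.
pump: 78.9 − 20·log₁₀(16.6/2.6) = 78.9 − 16.10 = 62.80 dB.
Σ 10^(L/10) = 4.515e+06 → L_total = 10·log₁₀(4.515e+06) = 66.55 dB.

67 dB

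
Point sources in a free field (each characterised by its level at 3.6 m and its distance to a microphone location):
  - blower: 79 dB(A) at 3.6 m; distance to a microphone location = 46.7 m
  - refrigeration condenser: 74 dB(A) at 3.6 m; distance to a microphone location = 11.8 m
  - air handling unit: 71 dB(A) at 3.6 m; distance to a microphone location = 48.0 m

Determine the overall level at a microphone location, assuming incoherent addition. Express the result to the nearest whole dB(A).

65 dB(A)

Propagate each source to the receiver with L = L_ref − 20·log₁₀(r/r_ref), then add intensities.
blower: 79 − 20·log₁₀(46.7/3.6) = 79 − 22.26 = 56.74 dB(A).
refrigeration condenser: 74 − 20·log₁₀(11.8/3.6) = 74 − 10.31 = 63.69 dB(A).
air handling unit: 71 − 20·log₁₀(48.0/3.6) = 71 − 22.50 = 48.50 dB(A).
Σ 10^(L/10) = 2.881e+06 → L_total = 10·log₁₀(2.881e+06) = 64.60 dB(A).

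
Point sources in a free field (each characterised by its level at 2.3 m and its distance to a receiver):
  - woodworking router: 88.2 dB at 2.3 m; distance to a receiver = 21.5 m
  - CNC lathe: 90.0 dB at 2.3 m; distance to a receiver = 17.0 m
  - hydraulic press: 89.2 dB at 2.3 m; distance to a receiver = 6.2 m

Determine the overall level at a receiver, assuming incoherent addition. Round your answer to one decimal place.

81.5 dB

First find each source's level at the receiver (point-source: −20·log₁₀(r/r_ref)), then combine on an intensity basis.
woodworking router: 88.2 − 20·log₁₀(21.5/2.3) = 88.2 − 19.41 = 68.79 dB.
CNC lathe: 90.0 − 20·log₁₀(17.0/2.3) = 90.0 − 17.37 = 72.63 dB.
hydraulic press: 89.2 − 20·log₁₀(6.2/2.3) = 89.2 − 8.61 = 80.59 dB.
Σ 10^(L/10) = 1.403e+08 → L_total = 10·log₁₀(1.403e+08) = 81.47 dB.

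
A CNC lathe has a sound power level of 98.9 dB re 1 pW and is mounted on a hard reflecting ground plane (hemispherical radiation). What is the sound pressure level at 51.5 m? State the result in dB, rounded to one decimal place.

56.7 dB

L_p = L_w − 10·log₁₀(2π·r²) with r = 51.5 m.
2π·r² = 1.666e+04 m², 10·log₁₀ of that is 42.218 dB.
L_p = 98.9 − 42.218 = 56.68 dB.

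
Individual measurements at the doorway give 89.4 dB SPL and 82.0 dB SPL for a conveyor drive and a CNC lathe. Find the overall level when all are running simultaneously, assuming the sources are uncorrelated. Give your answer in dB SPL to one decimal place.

90.1 dB SPL

For uncorrelated sources the intensities add, so convert each level to linear form, sum, and take 10·log₁₀ of the total.
Σ 10^(L/10) = 10^(89.4/10) + 10^(82.0/10) = 1.029e+09.
L_total = 10·log₁₀(1.029e+09) = 90.13 dB SPL.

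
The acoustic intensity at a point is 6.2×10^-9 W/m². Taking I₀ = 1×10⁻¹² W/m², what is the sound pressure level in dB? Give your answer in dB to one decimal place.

37.9 dB

L = 10·log₁₀(I/I₀) = 10·log₁₀(6.2×10^-9/10⁻¹²) = 10·log₁₀(6.2×10^3).
L = 10·(0.7924 + 3) = 37.92 dB.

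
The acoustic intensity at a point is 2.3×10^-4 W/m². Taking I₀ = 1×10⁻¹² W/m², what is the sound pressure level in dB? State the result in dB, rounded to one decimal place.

83.6 dB

Dividing by I₀ shifts the exponent by 12: I/I₀ = 2.3×10^8.
L = 10·(0.3617 + 8) = 83.62 dB.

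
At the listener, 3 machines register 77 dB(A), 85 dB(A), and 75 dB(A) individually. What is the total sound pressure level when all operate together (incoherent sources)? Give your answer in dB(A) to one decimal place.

Incoherent sources combine by intensity addition: L_total = 10·log₁₀(Σ 10^(L_i/10)).
Σ 10^(L/10) = 10^(77/10) + 10^(85/10) + 10^(75/10) = 3.980e+08.
L_total = 10·log₁₀(3.980e+08) = 86.00 dB(A).

86.0 dB(A)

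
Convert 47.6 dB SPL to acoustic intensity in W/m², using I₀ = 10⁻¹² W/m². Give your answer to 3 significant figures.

I/I₀ = 10^(47.6/10) = 5.754e+04, so I = 5.754e+04 × 10⁻¹² W/m².

5.75e-08 W/m²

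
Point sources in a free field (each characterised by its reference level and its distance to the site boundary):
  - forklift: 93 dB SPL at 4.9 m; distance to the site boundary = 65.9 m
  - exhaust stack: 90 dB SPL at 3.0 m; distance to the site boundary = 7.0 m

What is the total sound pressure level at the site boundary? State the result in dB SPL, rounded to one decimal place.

Apply inverse-square spreading to bring every level to the receiver, then sum 10^(L/10).
forklift: 93 − 20·log₁₀(65.9/4.9) = 93 − 22.57 = 70.43 dB SPL.
exhaust stack: 90 − 20·log₁₀(7.0/3.0) = 90 − 7.36 = 82.64 dB SPL.
Σ 10^(L/10) = 1.947e+08 → L_total = 10·log₁₀(1.947e+08) = 82.89 dB SPL.

82.9 dB SPL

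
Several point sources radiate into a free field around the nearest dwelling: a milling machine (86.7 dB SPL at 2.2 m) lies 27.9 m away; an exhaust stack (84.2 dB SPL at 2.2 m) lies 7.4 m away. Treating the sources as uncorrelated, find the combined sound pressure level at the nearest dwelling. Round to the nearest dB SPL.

74 dB SPL

First find each source's level at the receiver (point-source: −20·log₁₀(r/r_ref)), then combine on an intensity basis.
milling machine: 86.7 − 20·log₁₀(27.9/2.2) = 86.7 − 22.06 = 64.64 dB SPL.
exhaust stack: 84.2 − 20·log₁₀(7.4/2.2) = 84.2 − 10.54 = 73.66 dB SPL.
Σ 10^(L/10) = 2.616e+07 → L_total = 10·log₁₀(2.616e+07) = 74.18 dB SPL.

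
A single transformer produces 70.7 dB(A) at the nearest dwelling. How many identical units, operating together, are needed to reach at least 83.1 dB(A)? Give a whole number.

The shortfall is 83.1 − 70.7 = 12.4 dB, and N units add 10·log₁₀ N, so need 10·log₁₀ N ≥ 12.4.
N ≥ 10^(12.4/10) = 17.378, so N = 18.

18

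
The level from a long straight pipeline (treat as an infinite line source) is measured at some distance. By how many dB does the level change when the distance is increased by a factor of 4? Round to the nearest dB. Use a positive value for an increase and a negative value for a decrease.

-6 dB

A line source loses 3 dB per doubling of distance; generally ΔL = −10·log₁₀(r₂/r₁).
ΔL = −10·log₁₀(4) = -6.02 dB.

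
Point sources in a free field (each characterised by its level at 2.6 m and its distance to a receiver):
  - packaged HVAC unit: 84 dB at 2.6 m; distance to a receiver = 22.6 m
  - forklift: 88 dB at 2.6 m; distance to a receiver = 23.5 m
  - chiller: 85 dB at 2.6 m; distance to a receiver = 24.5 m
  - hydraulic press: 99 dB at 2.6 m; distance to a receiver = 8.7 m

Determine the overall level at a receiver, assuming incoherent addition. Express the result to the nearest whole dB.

Propagate each source to the receiver with L = L_ref − 20·log₁₀(r/r_ref), then add intensities.
packaged HVAC unit: 84 − 20·log₁₀(22.6/2.6) = 84 − 18.78 = 65.22 dB.
forklift: 88 − 20·log₁₀(23.5/2.6) = 88 − 19.12 = 68.88 dB.
chiller: 85 − 20·log₁₀(24.5/2.6) = 85 − 19.48 = 65.52 dB.
hydraulic press: 99 − 20·log₁₀(8.7/2.6) = 99 − 10.49 = 88.51 dB.
Σ 10^(L/10) = 7.240e+08 → L_total = 10·log₁₀(7.240e+08) = 88.60 dB.

89 dB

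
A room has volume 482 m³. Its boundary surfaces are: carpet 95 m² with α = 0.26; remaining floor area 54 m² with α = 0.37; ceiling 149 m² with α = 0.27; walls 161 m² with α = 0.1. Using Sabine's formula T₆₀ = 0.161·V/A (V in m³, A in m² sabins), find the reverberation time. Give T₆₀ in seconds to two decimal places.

Total absorption A = 95·0.26 + 54·0.37 + 149·0.27 + 161·0.1 = 101.01 m² sabins.
T₆₀ = 0.161 × 482 / 101.01 = 0.768 s.

0.77 s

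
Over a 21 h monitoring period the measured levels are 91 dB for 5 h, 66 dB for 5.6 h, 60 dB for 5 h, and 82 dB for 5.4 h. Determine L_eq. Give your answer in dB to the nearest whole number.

L_eq = 10·log₁₀[(1/T)·Σ tᵢ·10^(Lᵢ/10)] with T = 21 h.
Σ tᵢ·10^(Lᵢ/10) = 5·10^(91/10) + 5.6·10^(66/10) + 5·10^(60/10) + 5.4·10^(82/10) = 7.178e+09.
L_eq = 10·log₁₀(7.178e+09/21) = 85.34 dB.

85 dB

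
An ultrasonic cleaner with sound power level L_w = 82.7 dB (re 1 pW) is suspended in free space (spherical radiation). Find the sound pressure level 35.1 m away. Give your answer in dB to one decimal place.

L_p = L_w − 10·log₁₀(4π·r²) with r = 35.1 m.
4π·r² = 1.548e+04 m², 10·log₁₀ of that is 41.898 dB.
L_p = 82.7 − 41.898 = 40.80 dB.

40.8 dB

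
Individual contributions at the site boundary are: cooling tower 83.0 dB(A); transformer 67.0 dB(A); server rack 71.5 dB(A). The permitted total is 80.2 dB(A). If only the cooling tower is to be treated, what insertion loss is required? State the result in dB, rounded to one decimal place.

Fixed contribution from the other sources: Σ 10^(L/10) = 10^(67.0/10) + 10^(71.5/10) = 1.914e+07 (72.82 dB(A)).
The limit corresponds to 10^(80.2/10) = 1.047e+08; subtracting the fixed part leaves 8.558e+07 for the cooling tower, i.e. 79.32 dB(A).
Required insertion loss = 83.0 − 79.32 = 3.68 dB.

3.7 dB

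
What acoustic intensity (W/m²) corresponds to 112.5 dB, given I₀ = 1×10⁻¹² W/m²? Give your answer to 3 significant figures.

0.178 W/m²

I/I₀ = 10^(112.5/10) = 1.778e+11, so I = 1.778e+11 × 10⁻¹² W/m².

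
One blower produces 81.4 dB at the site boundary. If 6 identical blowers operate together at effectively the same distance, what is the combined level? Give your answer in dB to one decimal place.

L_total = L₁ + 10·log₁₀ N for N identical incoherent sources.
L_total = 81.4 + 10·log₁₀(6) = 81.4 + 7.782 = 89.18 dB.

89.2 dB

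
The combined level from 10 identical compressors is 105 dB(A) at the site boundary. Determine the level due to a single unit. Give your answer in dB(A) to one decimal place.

95.0 dB(A)

For N identical incoherent sources L_total = L₁ + 10·log₁₀ N, so L₁ = 105 − 10·log₁₀(10) = 105 − 10.000.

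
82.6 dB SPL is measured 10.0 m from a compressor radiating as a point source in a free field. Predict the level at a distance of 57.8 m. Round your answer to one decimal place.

Point-source attenuation: ΔL = 20·log₁₀(r₂/r₁) = 20·log₁₀(57.8/10.0) = 15.239 dB.
L₂ = 82.6 − 20·log₁₀(57.8/10.0) = 82.6 − 15.239 = 67.36 dB SPL.

67.4 dB SPL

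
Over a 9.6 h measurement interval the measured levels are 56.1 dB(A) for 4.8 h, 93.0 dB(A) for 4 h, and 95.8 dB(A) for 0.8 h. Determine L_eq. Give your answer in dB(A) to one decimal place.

The energy average is taken in the linear domain: L_eq = 10·log₁₀[(Σ tᵢ·10^(Lᵢ/10))/T], T = 9.6 h.
Σ tᵢ·10^(Lᵢ/10) = 4.8·10^(56.1/10) + 4·10^(93.0/10) + 0.8·10^(95.8/10) = 1.102e+10.
L_eq = 10·log₁₀(1.102e+10/9.6) = 90.60 dB(A).

90.6 dB(A)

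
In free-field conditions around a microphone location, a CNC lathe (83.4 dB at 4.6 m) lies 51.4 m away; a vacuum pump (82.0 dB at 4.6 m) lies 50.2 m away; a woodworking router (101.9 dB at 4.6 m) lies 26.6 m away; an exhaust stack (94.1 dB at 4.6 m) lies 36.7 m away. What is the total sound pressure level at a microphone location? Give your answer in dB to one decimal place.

Apply inverse-square spreading to bring every level to the receiver, then sum 10^(L/10).
CNC lathe: 83.4 − 20·log₁₀(51.4/4.6) = 83.4 − 20.96 = 62.44 dB.
vacuum pump: 82.0 − 20·log₁₀(50.2/4.6) = 82.0 − 20.76 = 61.24 dB.
woodworking router: 101.9 − 20·log₁₀(26.6/4.6) = 101.9 − 15.24 = 86.66 dB.
exhaust stack: 94.1 − 20·log₁₀(36.7/4.6) = 94.1 − 18.04 = 76.06 dB.
Σ 10^(L/10) = 5.066e+08 → L_total = 10·log₁₀(5.066e+08) = 87.05 dB.

87.0 dB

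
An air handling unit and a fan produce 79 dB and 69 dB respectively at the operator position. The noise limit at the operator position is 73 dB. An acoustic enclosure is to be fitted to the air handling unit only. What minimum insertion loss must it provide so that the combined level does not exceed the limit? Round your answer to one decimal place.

The untreated sources together contribute 10^(69/10) = 7.943e+06, i.e. 69.00 dB.
The limit corresponds to 10^(73/10) = 1.995e+07; subtracting the fixed part leaves 1.201e+07 for the air handling unit, i.e. 70.80 dB.
So the air handling unit must be reduced from 79 to 70.80 dB: IL = 8.20 dB.

8.2 dB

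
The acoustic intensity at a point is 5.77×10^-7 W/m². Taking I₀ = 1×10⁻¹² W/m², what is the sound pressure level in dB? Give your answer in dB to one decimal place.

I/I₀ = 5.77×10^-7/10⁻¹² = 5.77×10^5, and L = 10·log₁₀(I/I₀).
L = 10·(0.7612 + 5) = 57.61 dB.

57.6 dB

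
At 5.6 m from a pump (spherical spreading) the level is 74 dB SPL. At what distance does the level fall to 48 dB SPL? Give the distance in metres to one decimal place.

The 26.0 dB drop corresponds to a distance ratio of 10^(26.0/20) for a point source.
r₂ = 5.6·10^((74−48)/20) = 5.6·10^(26.0/20) = 111.73 m.

111.7 m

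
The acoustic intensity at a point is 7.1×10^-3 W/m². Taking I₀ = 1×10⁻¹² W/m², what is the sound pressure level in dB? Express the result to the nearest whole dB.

99 dB

L = 10·log₁₀(I/I₀) = 10·log₁₀(7.1×10^-3/10⁻¹²) = 10·log₁₀(7.1×10^9).
L = 10·(0.8513 + 9) = 98.51 dB.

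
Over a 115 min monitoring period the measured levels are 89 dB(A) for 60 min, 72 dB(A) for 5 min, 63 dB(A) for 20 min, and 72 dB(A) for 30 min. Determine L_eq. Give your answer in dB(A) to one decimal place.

86.2 dB(A)

Weight each interval's intensity by its duration and average over T = 115 min:
Σ tᵢ·10^(Lᵢ/10) = 60·10^(89/10) + 5·10^(72/10) + 20·10^(63/10) + 30·10^(72/10) = 4.825e+10.
L_eq = 10·log₁₀(4.825e+10/115) = 86.23 dB(A).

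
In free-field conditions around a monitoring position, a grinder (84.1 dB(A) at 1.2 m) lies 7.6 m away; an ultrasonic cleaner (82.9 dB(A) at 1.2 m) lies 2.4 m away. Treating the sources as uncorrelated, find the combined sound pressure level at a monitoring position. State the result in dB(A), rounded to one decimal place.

77.4 dB(A)

Propagate each source to the receiver with L = L_ref − 20·log₁₀(r/r_ref), then add intensities.
grinder: 84.1 − 20·log₁₀(7.6/1.2) = 84.1 − 16.03 = 68.07 dB(A).
ultrasonic cleaner: 82.9 − 20·log₁₀(2.4/1.2) = 82.9 − 6.02 = 76.88 dB(A).
Σ 10^(L/10) = 5.515e+07 → L_total = 10·log₁₀(5.515e+07) = 77.42 dB(A).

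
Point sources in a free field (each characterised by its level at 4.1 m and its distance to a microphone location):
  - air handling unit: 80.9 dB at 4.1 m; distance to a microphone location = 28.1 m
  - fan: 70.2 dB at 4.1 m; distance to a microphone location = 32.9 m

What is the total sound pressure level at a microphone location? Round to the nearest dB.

Propagate each source to the receiver with L = L_ref − 20·log₁₀(r/r_ref), then add intensities.
air handling unit: 80.9 − 20·log₁₀(28.1/4.1) = 80.9 − 16.72 = 64.18 dB.
fan: 70.2 − 20·log₁₀(32.9/4.1) = 70.2 − 18.09 = 52.11 dB.
Σ 10^(L/10) = 2.782e+06 → L_total = 10·log₁₀(2.782e+06) = 64.44 dB.

64 dB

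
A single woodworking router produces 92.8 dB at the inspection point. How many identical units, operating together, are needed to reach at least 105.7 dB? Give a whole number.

N identical sources give L₁ + 10·log₁₀ N, so require 10·log₁₀ N ≥ 105.7 − 92.8 = 12.9 dB.
N ≥ 10^(12.9/10) = 19.498, so N = 20.

20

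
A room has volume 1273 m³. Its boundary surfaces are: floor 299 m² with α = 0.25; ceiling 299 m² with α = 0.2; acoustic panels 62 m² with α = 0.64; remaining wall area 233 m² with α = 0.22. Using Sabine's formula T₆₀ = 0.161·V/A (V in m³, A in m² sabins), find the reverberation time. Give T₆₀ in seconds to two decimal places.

0.91 s

Total absorption A = 299·0.25 + 299·0.2 + 62·0.64 + 233·0.22 = 225.49 m² sabins.
T₆₀ = 0.161 × 1273 / 225.49 = 0.909 s.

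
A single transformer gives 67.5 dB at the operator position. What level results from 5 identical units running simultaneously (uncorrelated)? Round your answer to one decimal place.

L_total = L₁ + 10·log₁₀ N for N identical incoherent sources.
L_total = 67.5 + 10·log₁₀(5) = 67.5 + 6.990 = 74.49 dB.

74.5 dB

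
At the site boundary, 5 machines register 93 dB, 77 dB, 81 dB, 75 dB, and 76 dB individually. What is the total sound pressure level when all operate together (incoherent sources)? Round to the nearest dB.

94 dB

Incoherent sources combine by intensity addition: L_total = 10·log₁₀(Σ 10^(L_i/10)).
Σ 10^(L/10) = 10^(93/10) + 10^(77/10) + 10^(81/10) + 10^(75/10) + 10^(76/10) = 2.243e+09.
L_total = 10·log₁₀(2.243e+09) = 93.51 dB.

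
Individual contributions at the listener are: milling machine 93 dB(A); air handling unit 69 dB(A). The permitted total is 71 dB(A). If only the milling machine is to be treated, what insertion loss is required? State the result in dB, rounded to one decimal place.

26.3 dB

The untreated sources together contribute 10^(69/10) = 7.943e+06, i.e. 69.00 dB(A).
The limit corresponds to 10^(71/10) = 1.259e+07; subtracting the fixed part leaves 4.646e+06 for the milling machine, i.e. 66.67 dB(A).
Required insertion loss = 93 − 66.67 = 26.33 dB.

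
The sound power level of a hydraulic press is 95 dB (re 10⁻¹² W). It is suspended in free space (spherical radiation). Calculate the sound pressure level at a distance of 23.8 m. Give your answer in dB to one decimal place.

Free-field spherical radiation: L_p = L_w − 10·log₁₀(4π·r²), r = 23.8 m.
4π·r² = 7118 m², 10·log₁₀ of that is 38.524 dB.
L_p = 95 − 38.524 = 56.48 dB.

56.5 dB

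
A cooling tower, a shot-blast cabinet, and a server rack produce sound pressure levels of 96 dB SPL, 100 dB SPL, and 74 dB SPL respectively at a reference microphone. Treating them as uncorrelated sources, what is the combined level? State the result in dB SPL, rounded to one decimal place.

101.5 dB SPL

Incoherent sources combine by intensity addition: L_total = 10·log₁₀(Σ 10^(L_i/10)).
Σ 10^(L/10) = 10^(96/10) + 10^(100/10) + 10^(74/10) = 1.401e+10.
L_total = 10·log₁₀(1.401e+10) = 101.46 dB SPL.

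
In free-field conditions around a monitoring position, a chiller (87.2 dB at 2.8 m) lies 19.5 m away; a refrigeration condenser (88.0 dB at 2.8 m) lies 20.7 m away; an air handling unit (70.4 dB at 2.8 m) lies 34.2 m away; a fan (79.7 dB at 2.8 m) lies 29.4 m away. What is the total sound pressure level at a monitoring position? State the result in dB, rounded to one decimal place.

First find each source's level at the receiver (point-source: −20·log₁₀(r/r_ref)), then combine on an intensity basis.
chiller: 87.2 − 20·log₁₀(19.5/2.8) = 87.2 − 16.86 = 70.34 dB.
refrigeration condenser: 88.0 − 20·log₁₀(20.7/2.8) = 88.0 − 17.38 = 70.62 dB.
air handling unit: 70.4 − 20·log₁₀(34.2/2.8) = 70.4 − 21.74 = 48.66 dB.
fan: 79.7 − 20·log₁₀(29.4/2.8) = 79.7 − 20.42 = 59.28 dB.
Σ 10^(L/10) = 2.328e+07 → L_total = 10·log₁₀(2.328e+07) = 73.67 dB.

73.7 dB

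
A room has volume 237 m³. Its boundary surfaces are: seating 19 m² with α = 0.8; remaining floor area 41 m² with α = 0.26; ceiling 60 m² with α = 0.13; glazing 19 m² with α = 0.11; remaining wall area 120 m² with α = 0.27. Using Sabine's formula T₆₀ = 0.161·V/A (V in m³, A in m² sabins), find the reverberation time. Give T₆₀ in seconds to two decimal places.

0.56 s

Summing Sᵢαᵢ: 19·0.8 + 41·0.26 + 60·0.13 + 19·0.11 + 120·0.27 = 68.15 m².
T₆₀ = 0.161·V/A = 0.161·237/68.15 = 0.560 s.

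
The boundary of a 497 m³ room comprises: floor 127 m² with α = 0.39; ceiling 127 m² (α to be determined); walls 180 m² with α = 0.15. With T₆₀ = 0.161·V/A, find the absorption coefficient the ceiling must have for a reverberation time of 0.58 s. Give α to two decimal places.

A = 0.161·V/T₆₀ = 0.161·497/0.58 = 137.96 m² sabins.
Absorption from the other surfaces = 127·0.39 + 180·0.15 = 76.53 m², so the ceiling must supply 61.43 m² over 127 m².
α = 61.43/127 = 0.484.

0.48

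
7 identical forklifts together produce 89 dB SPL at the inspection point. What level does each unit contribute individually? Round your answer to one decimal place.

80.5 dB SPL

7 equal contributions raise the level by 10·log₁₀ 7 = 8.451 dB, so each unit alone gives 89 − 8.451.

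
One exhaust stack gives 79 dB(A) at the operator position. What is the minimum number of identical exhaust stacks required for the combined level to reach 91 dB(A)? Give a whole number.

Need L₁ + 10·log₁₀ N ≥ 91, i.e. log₁₀ N ≥ 1.20.
N ≥ 10^(12.0/10) = 15.849, so N = 16.

16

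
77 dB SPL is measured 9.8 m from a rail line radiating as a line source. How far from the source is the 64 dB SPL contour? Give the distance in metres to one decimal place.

For a line source L₁ − L₂ = 10·log₁₀(r₂/r₁), so r₂ = r₁·10^((L₁−L₂)/10).
r₂ = 9.8·10^((77−64)/10) = 9.8·10^(13.0/10) = 195.54 m.

195.5 m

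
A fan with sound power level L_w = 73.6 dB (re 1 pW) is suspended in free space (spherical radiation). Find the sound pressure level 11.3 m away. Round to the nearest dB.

L_p = L_w − 10·log₁₀(4π·r²) with r = 11.3 m.
4π·r² = 1605 m², 10·log₁₀ of that is 32.054 dB.
L_p = 73.6 − 32.054 = 41.55 dB.

42 dB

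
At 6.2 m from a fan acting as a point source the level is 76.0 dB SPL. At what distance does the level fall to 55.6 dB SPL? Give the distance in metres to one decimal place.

The 20.4 dB drop corresponds to a distance ratio of 10^(20.4/20) for a point source.
r₂ = 6.2·10^((76.0−55.6)/20) = 6.2·10^(20.4/20) = 64.92 m.

64.9 m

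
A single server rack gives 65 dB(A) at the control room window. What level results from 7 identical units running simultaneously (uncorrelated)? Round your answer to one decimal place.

73.5 dB(A)

N identical incoherent sources raise the level by 10·log₁₀ N.
L_total = 65 + 10·log₁₀(7) = 65 + 8.451 = 73.45 dB(A).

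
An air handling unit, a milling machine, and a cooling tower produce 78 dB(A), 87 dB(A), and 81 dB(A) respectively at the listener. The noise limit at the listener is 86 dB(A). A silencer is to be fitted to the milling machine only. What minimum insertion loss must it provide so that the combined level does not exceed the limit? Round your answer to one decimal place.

Fixed contribution from the other sources: Σ 10^(L/10) = 10^(78/10) + 10^(81/10) = 1.890e+08 (82.76 dB(A)).
The limit corresponds to 10^(86/10) = 3.981e+08; subtracting the fixed part leaves 2.091e+08 for the milling machine, i.e. 83.20 dB(A).
So the milling machine must be reduced from 87 to 83.20 dB(A): IL = 3.80 dB.

3.8 dB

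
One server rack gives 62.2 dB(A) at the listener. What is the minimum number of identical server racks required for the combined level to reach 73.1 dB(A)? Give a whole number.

13

Need L₁ + 10·log₁₀ N ≥ 73.1, i.e. log₁₀ N ≥ 1.09.
N ≥ 10^(10.9/10) = 12.303, so N = 13.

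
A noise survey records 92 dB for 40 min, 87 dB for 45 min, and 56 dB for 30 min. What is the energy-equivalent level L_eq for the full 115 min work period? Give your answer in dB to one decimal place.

The energy average is taken in the linear domain: L_eq = 10·log₁₀[(Σ tᵢ·10^(Lᵢ/10))/T], T = 115 min.
Σ tᵢ·10^(Lᵢ/10) = 40·10^(92/10) + 45·10^(87/10) + 30·10^(56/10) = 8.596e+10.
L_eq = 10·log₁₀(8.596e+10/115) = 88.74 dB.

88.7 dB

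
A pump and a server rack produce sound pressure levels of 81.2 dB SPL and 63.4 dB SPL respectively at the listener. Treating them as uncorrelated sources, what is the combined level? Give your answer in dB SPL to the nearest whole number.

For uncorrelated sources the intensities add, so convert each level to linear form, sum, and take 10·log₁₀ of the total.
Σ 10^(L/10) = 10^(81.2/10) + 10^(63.4/10) = 1.340e+08.
L_total = 10·log₁₀(1.340e+08) = 81.27 dB SPL.

81 dB SPL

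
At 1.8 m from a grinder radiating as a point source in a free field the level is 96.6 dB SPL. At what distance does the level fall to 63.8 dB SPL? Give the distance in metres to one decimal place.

For a point source L₁ − L₂ = 20·log₁₀(r₂/r₁), so r₂ = r₁·10^((L₁−L₂)/20).
r₂ = 1.8·10^((96.6−63.8)/20) = 1.8·10^(32.8/20) = 78.57 m.

78.6 m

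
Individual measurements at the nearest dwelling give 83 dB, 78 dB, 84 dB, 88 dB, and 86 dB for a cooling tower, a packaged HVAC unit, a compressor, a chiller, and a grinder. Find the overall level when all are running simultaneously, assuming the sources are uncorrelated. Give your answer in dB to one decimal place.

91.9 dB

For uncorrelated sources the intensities add, so convert each level to linear form, sum, and take 10·log₁₀ of the total.
Σ 10^(L/10) = 10^(83/10) + 10^(78/10) + 10^(84/10) + 10^(88/10) + 10^(86/10) = 1.543e+09.
L_total = 10·log₁₀(1.543e+09) = 91.88 dB.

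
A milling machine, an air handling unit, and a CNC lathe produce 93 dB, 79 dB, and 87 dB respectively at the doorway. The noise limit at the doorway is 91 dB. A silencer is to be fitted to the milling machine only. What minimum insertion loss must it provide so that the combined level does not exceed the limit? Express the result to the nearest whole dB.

5 dB

Fixed contribution from the other sources: Σ 10^(L/10) = 10^(79/10) + 10^(87/10) = 5.806e+08 (87.64 dB).
The limit corresponds to 10^(91/10) = 1.259e+09; subtracting the fixed part leaves 6.783e+08 for the milling machine, i.e. 88.31 dB.
So the milling machine must be reduced from 93 to 88.31 dB: IL = 4.69 dB.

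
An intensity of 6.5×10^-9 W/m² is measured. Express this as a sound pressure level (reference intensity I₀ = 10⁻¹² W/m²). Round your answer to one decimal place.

38.1 dB

L = 10·log₁₀(I/I₀) = 10·log₁₀(6.5×10^-9/10⁻¹²) = 10·log₁₀(6.5×10^3).
L = 10·(0.8129 + 3) = 38.13 dB.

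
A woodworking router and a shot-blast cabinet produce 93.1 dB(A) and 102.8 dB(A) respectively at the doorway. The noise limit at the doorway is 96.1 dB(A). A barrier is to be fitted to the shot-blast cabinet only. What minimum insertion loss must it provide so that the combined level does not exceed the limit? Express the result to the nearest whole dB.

10 dB

Everything except the shot-blast cabinet sums to 10^(93.1/10) = 2.042e+09 in linear terms, 93.10 dB(A).
The limit corresponds to 10^(96.1/10) = 4.074e+09; subtracting the fixed part leaves 2.032e+09 for the shot-blast cabinet, i.e. 93.08 dB(A).
Required insertion loss = 102.8 − 93.08 = 9.72 dB.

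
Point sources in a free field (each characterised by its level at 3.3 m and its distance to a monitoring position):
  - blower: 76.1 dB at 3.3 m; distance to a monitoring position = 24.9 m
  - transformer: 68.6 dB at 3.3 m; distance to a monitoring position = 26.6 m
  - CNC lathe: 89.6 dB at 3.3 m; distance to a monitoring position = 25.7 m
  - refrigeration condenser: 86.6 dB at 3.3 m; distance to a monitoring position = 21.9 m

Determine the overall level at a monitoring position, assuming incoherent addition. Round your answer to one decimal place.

74.2 dB

Propagate each source to the receiver with L = L_ref − 20·log₁₀(r/r_ref), then add intensities.
blower: 76.1 − 20·log₁₀(24.9/3.3) = 76.1 − 17.55 = 58.55 dB.
transformer: 68.6 − 20·log₁₀(26.6/3.3) = 68.6 − 18.13 = 50.47 dB.
CNC lathe: 89.6 − 20·log₁₀(25.7/3.3) = 89.6 − 17.83 = 71.77 dB.
refrigeration condenser: 86.6 − 20·log₁₀(21.9/3.3) = 86.6 − 16.44 = 70.16 dB.
Σ 10^(L/10) = 2.624e+07 → L_total = 10·log₁₀(2.624e+07) = 74.19 dB.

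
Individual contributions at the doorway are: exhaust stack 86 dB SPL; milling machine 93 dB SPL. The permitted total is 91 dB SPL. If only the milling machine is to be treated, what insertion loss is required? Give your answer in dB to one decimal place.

Fixed contribution from the other source: Σ 10^(L/10) = 10^(86/10) = 3.981e+08 (86.00 dB SPL).
The limit corresponds to 10^(91/10) = 1.259e+09; subtracting the fixed part leaves 8.608e+08 for the milling machine, i.e. 89.35 dB SPL.
Required insertion loss = 93 − 89.35 = 3.65 dB.

3.7 dB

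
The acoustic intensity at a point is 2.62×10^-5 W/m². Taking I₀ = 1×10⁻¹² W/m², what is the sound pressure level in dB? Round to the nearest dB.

L = 10·log₁₀(I/I₀) = 10·log₁₀(2.62×10^-5/10⁻¹²) = 10·log₁₀(2.62×10^7).
L = 10·(0.4183 + 7) = 74.18 dB.

74 dB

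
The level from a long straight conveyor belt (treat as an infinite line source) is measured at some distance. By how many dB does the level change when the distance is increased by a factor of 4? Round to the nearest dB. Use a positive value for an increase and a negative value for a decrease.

A line source loses 3 dB per doubling of distance; generally ΔL = −10·log₁₀(r₂/r₁).
ΔL = −10·log₁₀(4) = -6.02 dB.

-6 dB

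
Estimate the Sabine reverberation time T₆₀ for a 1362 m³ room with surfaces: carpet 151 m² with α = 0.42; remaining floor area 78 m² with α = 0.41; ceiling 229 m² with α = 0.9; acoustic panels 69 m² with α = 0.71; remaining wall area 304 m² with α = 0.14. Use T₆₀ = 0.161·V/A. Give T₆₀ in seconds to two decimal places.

0.56 s

A = Σ Sᵢαᵢ = 151·0.42 + 78·0.41 + 229·0.9 + 69·0.71 + 304·0.14 = 393.05 m².
T₆₀ = 0.161 × 1362 / 393.05 = 0.558 s.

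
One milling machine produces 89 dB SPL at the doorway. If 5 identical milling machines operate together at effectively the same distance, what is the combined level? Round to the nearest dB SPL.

96 dB SPL

L_total = L₁ + 10·log₁₀ N for N identical incoherent sources.
L_total = 89 + 10·log₁₀(5) = 89 + 6.990 = 95.99 dB SPL.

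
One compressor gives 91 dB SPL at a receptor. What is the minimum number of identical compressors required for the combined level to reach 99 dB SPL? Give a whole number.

7

The shortfall is 99 − 91 = 8.0 dB, and N units add 10·log₁₀ N, so need 10·log₁₀ N ≥ 8.0.
N ≥ 10^(8.0/10) = 6.310, so N = 7.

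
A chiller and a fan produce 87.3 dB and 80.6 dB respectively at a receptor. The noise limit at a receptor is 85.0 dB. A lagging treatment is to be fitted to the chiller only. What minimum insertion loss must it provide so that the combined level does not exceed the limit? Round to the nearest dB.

4 dB

Fixed contribution from the other source: Σ 10^(L/10) = 10^(80.6/10) = 1.148e+08 (80.60 dB).
To meet 85.0 dB overall, the treated chiller may contribute at most 10^(85.0/10) − 1.148e+08 = 2.014e+08, i.e. 83.04 dB.
So the chiller must be reduced from 87.3 to 83.04 dB: IL = 4.26 dB.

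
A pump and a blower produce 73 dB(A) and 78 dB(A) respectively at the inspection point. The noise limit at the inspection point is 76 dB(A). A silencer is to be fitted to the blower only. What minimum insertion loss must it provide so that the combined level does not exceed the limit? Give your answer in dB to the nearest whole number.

Fixed contribution from the other source: Σ 10^(L/10) = 10^(73/10) = 1.995e+07 (73.00 dB(A)).
To meet 76 dB(A) overall, the treated blower may contribute at most 10^(76/10) − 1.995e+07 = 1.986e+07, i.e. 72.98 dB(A).
Required insertion loss = 78 − 72.98 = 5.02 dB.

5 dB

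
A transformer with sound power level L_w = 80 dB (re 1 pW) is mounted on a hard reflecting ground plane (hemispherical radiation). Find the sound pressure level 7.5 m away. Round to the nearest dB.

55 dB

L_p = L_w − 10·log₁₀(2π·r²) with r = 7.5 m.
2π·r² = 353.4 m², 10·log₁₀ of that is 25.483 dB.
L_p = 80 − 25.483 = 54.52 dB.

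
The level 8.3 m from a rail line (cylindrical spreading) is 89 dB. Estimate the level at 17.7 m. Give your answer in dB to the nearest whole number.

86 dB

For a line source, L₂ = L₁ − 10·log₁₀(r₂/r₁).
L₂ = 89 − 10·log₁₀(17.7/8.3) = 89 − 3.289 = 85.71 dB.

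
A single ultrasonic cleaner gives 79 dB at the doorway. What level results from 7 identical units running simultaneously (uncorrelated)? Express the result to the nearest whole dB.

L_total = L₁ + 10·log₁₀ N for N identical incoherent sources.
L_total = 79 + 10·log₁₀(7) = 79 + 8.451 = 87.45 dB.

87 dB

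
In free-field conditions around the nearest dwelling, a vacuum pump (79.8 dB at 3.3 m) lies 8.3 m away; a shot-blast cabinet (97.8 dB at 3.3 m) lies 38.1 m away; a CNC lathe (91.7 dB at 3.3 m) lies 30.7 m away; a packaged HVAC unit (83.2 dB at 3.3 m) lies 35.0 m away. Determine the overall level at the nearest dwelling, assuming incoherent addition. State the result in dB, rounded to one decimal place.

79.0 dB

Propagate each source to the receiver with L = L_ref − 20·log₁₀(r/r_ref), then add intensities.
vacuum pump: 79.8 − 20·log₁₀(8.3/3.3) = 79.8 − 8.01 = 71.79 dB.
shot-blast cabinet: 97.8 − 20·log₁₀(38.1/3.3) = 97.8 − 21.25 = 76.55 dB.
CNC lathe: 91.7 − 20·log₁₀(30.7/3.3) = 91.7 − 19.37 = 72.33 dB.
packaged HVAC unit: 83.2 − 20·log₁₀(35.0/3.3) = 83.2 − 20.51 = 62.69 dB.
Σ 10^(L/10) = 7.925e+07 → L_total = 10·log₁₀(7.925e+07) = 78.99 dB.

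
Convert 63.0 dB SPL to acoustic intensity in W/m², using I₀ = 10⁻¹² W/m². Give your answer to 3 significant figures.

I/I₀ = 10^(63.0/10) = 1.995e+06, so I = 1.995e+06 × 10⁻¹² W/m².

2.00e-06 W/m²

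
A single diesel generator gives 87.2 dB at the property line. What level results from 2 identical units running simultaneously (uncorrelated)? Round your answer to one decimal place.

L_total = L₁ + 10·log₁₀ N for N identical incoherent sources.
L_total = 87.2 + 10·log₁₀(2) = 87.2 + 3.010 = 90.21 dB.

90.2 dB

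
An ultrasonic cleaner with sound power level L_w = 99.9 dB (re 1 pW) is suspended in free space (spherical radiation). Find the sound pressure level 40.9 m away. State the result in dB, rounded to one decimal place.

L_p = L_w − 10·log₁₀(4π·r²) with r = 40.9 m.
4π·r² = 2.102e+04 m², 10·log₁₀ of that is 43.227 dB.
L_p = 99.9 − 43.227 = 56.67 dB.

56.7 dB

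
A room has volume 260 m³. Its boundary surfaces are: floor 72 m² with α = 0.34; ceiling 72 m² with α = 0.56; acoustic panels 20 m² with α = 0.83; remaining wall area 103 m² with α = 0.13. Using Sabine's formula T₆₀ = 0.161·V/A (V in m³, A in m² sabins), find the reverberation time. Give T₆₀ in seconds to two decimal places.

0.44 s

A = Σ Sᵢαᵢ = 72·0.34 + 72·0.56 + 20·0.83 + 103·0.13 = 94.79 m².
T₆₀ = 0.161·V/A = 0.161·260/94.79 = 0.442 s.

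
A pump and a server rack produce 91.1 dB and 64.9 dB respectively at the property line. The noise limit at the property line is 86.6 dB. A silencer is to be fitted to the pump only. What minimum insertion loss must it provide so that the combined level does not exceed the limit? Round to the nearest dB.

5 dB

Everything except the pump sums to 10^(64.9/10) = 3.090e+06 in linear terms, 64.90 dB.
The limit corresponds to 10^(86.6/10) = 4.571e+08; subtracting the fixed part leaves 4.540e+08 for the pump, i.e. 86.57 dB.
So the pump must be reduced from 91.1 to 86.57 dB: IL = 4.53 dB.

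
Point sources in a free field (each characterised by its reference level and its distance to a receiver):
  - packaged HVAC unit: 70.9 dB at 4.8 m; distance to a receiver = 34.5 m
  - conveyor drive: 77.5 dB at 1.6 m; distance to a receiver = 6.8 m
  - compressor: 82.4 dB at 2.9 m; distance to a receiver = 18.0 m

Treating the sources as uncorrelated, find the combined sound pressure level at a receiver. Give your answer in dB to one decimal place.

First find each source's level at the receiver (point-source: −20·log₁₀(r/r_ref)), then combine on an intensity basis.
packaged HVAC unit: 70.9 − 20·log₁₀(34.5/4.8) = 70.9 − 17.13 = 53.77 dB.
conveyor drive: 77.5 − 20·log₁₀(6.8/1.6) = 77.5 − 12.57 = 64.93 dB.
compressor: 82.4 − 20·log₁₀(18.0/2.9) = 82.4 − 15.86 = 66.54 dB.
Σ 10^(L/10) = 7.862e+06 → L_total = 10·log₁₀(7.862e+06) = 68.96 dB.

69.0 dB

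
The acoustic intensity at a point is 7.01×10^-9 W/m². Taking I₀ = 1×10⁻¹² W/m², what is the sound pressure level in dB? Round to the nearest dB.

L = 10·log₁₀(I/I₀) = 10·log₁₀(7.01×10^-9/10⁻¹²) = 10·log₁₀(7.01×10^3).
L = 10·(0.8457 + 3) = 38.46 dB.

38 dB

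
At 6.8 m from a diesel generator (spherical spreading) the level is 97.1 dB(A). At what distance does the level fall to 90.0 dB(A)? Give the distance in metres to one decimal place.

15.4 m

Point-source spreading drops the level by 20·log₁₀(r₂/r₁); inverting, r₂/r₁ = 10^(ΔL/20).
r₂ = 6.8·10^((97.1−90.0)/20) = 6.8·10^(7.1/20) = 15.40 m.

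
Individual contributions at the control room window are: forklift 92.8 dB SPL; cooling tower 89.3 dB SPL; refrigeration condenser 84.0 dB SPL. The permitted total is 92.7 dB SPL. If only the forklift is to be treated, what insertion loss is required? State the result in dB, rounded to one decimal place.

Fixed contribution from the other sources: Σ 10^(L/10) = 10^(89.3/10) + 10^(84.0/10) = 1.102e+09 (90.42 dB SPL).
To meet 92.7 dB SPL overall, the treated forklift may contribute at most 10^(92.7/10) − 1.102e+09 = 7.598e+08, i.e. 88.81 dB SPL.
Required insertion loss = 92.8 − 88.81 = 3.99 dB.

4.0 dB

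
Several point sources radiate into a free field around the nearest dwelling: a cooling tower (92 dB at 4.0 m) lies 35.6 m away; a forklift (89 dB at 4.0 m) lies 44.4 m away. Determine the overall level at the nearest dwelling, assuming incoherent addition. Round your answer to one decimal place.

74.2 dB

Apply inverse-square spreading to bring every level to the receiver, then sum 10^(L/10).
cooling tower: 92 − 20·log₁₀(35.6/4.0) = 92 − 18.99 = 73.01 dB.
forklift: 89 − 20·log₁₀(44.4/4.0) = 89 − 20.91 = 68.09 dB.
Σ 10^(L/10) = 2.646e+07 → L_total = 10·log₁₀(2.646e+07) = 74.23 dB.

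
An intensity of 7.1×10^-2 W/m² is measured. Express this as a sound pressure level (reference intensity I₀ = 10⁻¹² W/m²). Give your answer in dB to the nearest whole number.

L = 10·log₁₀(I/I₀) = 10·log₁₀(7.1×10^-2/10⁻¹²) = 10·log₁₀(7.1×10^10).
L = 10·(0.8513 + 10) = 108.51 dB.

109 dB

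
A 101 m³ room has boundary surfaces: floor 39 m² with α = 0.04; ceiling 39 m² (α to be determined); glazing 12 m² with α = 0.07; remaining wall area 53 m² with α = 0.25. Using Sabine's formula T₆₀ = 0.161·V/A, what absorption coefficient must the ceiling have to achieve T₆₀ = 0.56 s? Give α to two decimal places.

0.34

Required total absorption A = 0.161·101/0.56 = 29.04 m².
Absorption from the other surfaces = 39·0.04 + 12·0.07 + 53·0.25 = 15.65 m², so the ceiling must supply 13.39 m² over 39 m².
α = 13.39/39 = 0.343.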